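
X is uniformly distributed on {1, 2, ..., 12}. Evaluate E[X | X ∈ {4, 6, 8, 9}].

P(X ∈ {4, 6, 8, 9}) = 1/3.
Σ over the event: 4·1/12 + 6·1/12 + 8·1/12 + 9·1/12 = 9/4.
E[X | X ∈ {4, 6, 8, 9}] = (9/4) / (1/3) = 27/4.

27/4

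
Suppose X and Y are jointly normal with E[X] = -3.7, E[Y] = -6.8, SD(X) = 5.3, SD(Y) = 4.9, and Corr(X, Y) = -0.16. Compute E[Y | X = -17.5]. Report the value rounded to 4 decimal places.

-4.7586

E[Y | X=x] = μ_Y + ρ(σ_Y/σ_X)(x − μ_X) for jointly normal variables.
E[Y | X=-17.5] = -6.8 + (-0.16)·(4.9/5.3)·(-17.5 − (-3.7)) = -6.8 + (-0.147925)·(-13.8) = -4.7586.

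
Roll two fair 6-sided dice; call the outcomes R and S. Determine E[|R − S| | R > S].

7/3

P(R > S) = 5/12.
Summing |R−S|·P(x,y) over outcomes with R > S gives 35/36.
E[|R − S| | R > S] = (35/36) / (5/12) = 7/3.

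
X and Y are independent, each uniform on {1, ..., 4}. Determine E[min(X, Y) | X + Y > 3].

P(X + Y > 3) = 13/16.
Summing min(X,Y)·P(x,y) over outcomes with X + Y > 3 gives 27/16.
E[min(X, Y) | X + Y > 3] = (27/16) / (13/16) = 27/13.

27/13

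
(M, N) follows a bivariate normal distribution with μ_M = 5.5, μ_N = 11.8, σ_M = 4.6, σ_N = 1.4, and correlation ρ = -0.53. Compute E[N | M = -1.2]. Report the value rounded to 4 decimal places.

12.8807

For a bivariate normal, E[N | M=x] = μ_N + ρ·(σ_N/σ_M)·(x − μ_M).
E[N | M=-1.2] = 11.8 + (-0.53)·(1.4/4.6)·(-1.2 − (5.5)) = 11.8 + (-0.1613)·(-6.7) = 12.8807.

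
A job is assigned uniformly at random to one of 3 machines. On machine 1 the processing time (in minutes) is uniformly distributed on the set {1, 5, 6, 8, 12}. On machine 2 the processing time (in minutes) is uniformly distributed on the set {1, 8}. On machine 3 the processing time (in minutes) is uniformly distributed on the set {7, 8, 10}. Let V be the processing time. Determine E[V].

577/90

E[V | machine 1] = (1+5+6+8+12)/5 = 32/5.
E[V | machine 2] = (1+8)/2 = 9/2.
E[V | machine 3] = (7+8+10)/3 = 25/3.
By the law of total expectation,
E[V] = (1/3)·(32/5) + (1/3)·(9/2) + (1/3)·(25/3) = 577/90.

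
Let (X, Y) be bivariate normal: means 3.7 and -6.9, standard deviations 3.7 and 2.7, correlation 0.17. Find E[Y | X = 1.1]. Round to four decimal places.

E[Y | X=x] = μ_Y + ρ(σ_Y/σ_X)(x − μ_X) for jointly normal variables.
E[Y | X=1.1] = -6.9 + (0.17)·(2.7/3.7)·(1.1 − (3.7)) = -6.9 + (0.12405)·(-2.6) = -7.2225.

-7.2225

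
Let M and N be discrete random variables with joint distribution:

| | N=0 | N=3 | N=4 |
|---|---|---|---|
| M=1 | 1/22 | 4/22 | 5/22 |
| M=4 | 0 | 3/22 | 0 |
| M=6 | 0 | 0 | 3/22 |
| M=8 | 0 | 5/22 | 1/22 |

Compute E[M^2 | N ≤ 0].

P(N ≤ 0) = 1/22.
Summing M^2·P(M=x,N=y) over the conditioning event gives 1/22.
E[M^2 | N ≤ 0] = (1/22) / (1/22) = 1.

1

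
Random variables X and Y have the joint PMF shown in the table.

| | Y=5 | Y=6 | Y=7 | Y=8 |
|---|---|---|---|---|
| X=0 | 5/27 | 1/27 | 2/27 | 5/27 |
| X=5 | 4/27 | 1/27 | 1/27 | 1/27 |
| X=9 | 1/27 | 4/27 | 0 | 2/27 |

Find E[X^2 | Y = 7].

25/3

P(Y = 7) = 1/9.
Summing X^2·P(X=x,Y=y) over the conditioning event gives 25/27.
E[X^2 | Y = 7] = (25/27) / (1/9) = 25/3.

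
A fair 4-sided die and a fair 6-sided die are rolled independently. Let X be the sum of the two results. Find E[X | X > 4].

62/9

P(X > 4) = 3/4.
Σ over the event: 5·1/6 + 6·1/6 + 7·1/6 + 8·1/8 + 9·1/12 + 10·1/24 = 31/6.
E[X | X > 4] = (31/6) / (3/4) = 62/9.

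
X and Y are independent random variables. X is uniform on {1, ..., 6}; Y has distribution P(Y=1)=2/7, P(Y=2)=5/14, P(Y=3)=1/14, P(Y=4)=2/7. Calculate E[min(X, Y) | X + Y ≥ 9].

35/9

P(X + Y ≥ 9) = 3/28.
Summing min(X,Y)·P(x,y) over outcomes with X + Y ≥ 9 gives 5/12.
E[min(X, Y) | X + Y ≥ 9] = (5/12) / (3/28) = 35/9.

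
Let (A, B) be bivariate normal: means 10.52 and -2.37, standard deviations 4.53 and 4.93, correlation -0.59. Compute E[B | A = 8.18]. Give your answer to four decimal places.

-0.8675

For a bivariate normal, E[B | A=x] = μ_B + ρ·(σ_B/σ_A)·(x − μ_A).
E[B | A=8.18] = -2.37 + (-0.59)·(4.93/4.53)·(8.18 − (10.52)) = -2.37 + (-0.6421)·(-2.34) = -0.8675.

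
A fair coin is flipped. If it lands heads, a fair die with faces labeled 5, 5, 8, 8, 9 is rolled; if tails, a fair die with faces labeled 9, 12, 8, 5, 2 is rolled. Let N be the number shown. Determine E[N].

E[N | heads] = (5+5+8+8+9)/5 = 7.
E[N | tails] = (9+12+8+5+2)/5 = 36/5.
By the law of total expectation,
E[N] = (1/2)·(7) + (1/2)·(36/5) = 71/10.

71/10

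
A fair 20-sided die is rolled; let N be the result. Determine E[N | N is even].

Given N is even, N is equally likely to be any of {2, 4, 6, 8, 10, 12, 14, 16, 18, 20}.
E[N | N is even] = (2 + 4 + 6 + 8 + 10 + 12 + 14 + 16 + 18 + 20) / 10 = 11.

11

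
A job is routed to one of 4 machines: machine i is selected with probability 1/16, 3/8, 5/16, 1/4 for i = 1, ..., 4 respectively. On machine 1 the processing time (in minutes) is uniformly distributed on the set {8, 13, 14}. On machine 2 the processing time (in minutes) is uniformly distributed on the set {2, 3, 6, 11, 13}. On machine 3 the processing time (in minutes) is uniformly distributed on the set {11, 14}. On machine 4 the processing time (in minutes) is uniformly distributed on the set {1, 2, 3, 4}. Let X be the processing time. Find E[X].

757/96

E[X | machine 1] = (8+13+14)/3 = 35/3.
E[X | machine 2] = (2+3+6+11+13)/5 = 7.
E[X | machine 3] = (11+14)/2 = 25/2.
E[X | machine 4] = (1+2+3+4)/4 = 5/2.
E[X] = (1/16)·(35/3) + (3/8)·(7) + (5/16)·(25/2) + (1/4)·(5/2) = 757/96.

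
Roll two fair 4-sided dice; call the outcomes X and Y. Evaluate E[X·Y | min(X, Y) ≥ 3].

Outcomes with min(X, Y) ≥ 3: (3,3), (3,4), (4,3), (4,4), each with probability 1/16.
E[X·Y | min(X, Y) ≥ 3] = (9 + 12 + 12 + 16) / 4 = 49/4.

49/4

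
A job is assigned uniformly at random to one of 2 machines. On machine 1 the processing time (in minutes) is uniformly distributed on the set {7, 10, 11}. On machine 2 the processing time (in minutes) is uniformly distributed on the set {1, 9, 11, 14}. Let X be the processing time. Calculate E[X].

E[X | machine 1] = (7+10+11)/3 = 28/3.
E[X | machine 2] = (1+9+11+14)/4 = 35/4.
By the law of total expectation,
E[X] = (1/2)·(28/3) + (1/2)·(35/4) = 217/24.

217/24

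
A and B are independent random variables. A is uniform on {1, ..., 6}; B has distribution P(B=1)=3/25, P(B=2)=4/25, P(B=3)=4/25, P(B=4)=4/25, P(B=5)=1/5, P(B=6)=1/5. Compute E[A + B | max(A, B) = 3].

P(max(A, B) = 3) = 19/150.
Summing (A+B)·P(x,y) over outcomes with max(A, B) = 3 gives 46/75.
E[A + B | max(A, B) = 3] = (46/75) / (19/150) = 92/19.

92/19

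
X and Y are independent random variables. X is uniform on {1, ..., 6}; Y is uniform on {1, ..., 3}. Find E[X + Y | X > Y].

P(X > Y) = 2/3.
Summing (X+Y)·P(x,y) over outcomes with X > Y gives 25/6.
E[X + Y | X > Y] = (25/6) / (2/3) = 25/4.

25/4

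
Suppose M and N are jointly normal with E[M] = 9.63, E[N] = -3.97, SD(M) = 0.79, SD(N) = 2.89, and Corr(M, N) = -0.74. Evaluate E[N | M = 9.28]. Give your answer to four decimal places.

-3.0225

E[N | M=x] = μ_N + ρ(σ_N/σ_M)(x − μ_M) for jointly normal variables.
E[N | M=9.28] = -3.97 + (-0.74)·(2.89/0.79)·(9.28 − (9.63)) = -3.97 + (-2.7071)·(-0.35) = -3.0225.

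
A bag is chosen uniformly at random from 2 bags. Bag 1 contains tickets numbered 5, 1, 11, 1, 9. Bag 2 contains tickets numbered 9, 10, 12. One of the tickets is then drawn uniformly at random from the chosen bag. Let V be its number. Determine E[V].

E[V | bag 1] = (5+1+11+1+9)/5 = 27/5.
E[V | bag 2] = (9+10+12)/3 = 31/3.
E[V] = (1/2)·(27/5) + (1/2)·(31/3) = 118/15.

118/15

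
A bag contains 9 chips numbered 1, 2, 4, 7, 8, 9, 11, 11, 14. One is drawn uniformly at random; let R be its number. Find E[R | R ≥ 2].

33/4

P(R ≥ 2) = 8/9.
Σ over the event: 2·1/9 + 4·1/9 + 7·1/9 + 8·1/9 + 9·1/9 + 11·2/9 + 14·1/9 = 22/3.
E[R | R ≥ 2] = (22/3) / (8/9) = 33/4.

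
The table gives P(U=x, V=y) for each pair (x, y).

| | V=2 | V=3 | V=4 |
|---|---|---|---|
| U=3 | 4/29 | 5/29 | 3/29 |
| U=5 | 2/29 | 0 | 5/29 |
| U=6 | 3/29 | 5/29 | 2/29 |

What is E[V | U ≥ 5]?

P(U ≥ 5) = 17/29.
Σ V·P over the event = 2·(2/29) + 4·(5/29) + 2·(3/29) + 3·(5/29) + 4·(2/29) = 53/29.
E[V | U ≥ 5] = (53/29) / (17/29) = 53/17.

53/17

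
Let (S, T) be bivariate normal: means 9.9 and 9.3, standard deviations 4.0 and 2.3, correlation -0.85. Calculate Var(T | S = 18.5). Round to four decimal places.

Var(T | S=x) = (1 − ρ²)·σ_T².
Var(T | S=18.5) = (2.3)²·(1 − (-0.85)²) = 5.29·0.2775 = 1.4680.

1.4680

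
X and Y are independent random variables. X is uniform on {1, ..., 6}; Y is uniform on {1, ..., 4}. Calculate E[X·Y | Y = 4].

14

Outcomes with Y = 4: (1,4), (2,4), (3,4), (4,4), (5,4), (6,4), each with probability 1/24.
E[X·Y | Y = 4] = (4 + 8 + 12 + 16 + 20 + 24) / 6 = 14.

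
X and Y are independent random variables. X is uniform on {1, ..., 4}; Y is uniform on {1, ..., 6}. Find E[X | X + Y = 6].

5/2

P(X + Y = 6) = 1/6.
Summing X·P(x,y) over outcomes with X + Y = 6 gives 5/12.
E[X | X + Y = 6] = (5/12) / (1/6) = 5/2.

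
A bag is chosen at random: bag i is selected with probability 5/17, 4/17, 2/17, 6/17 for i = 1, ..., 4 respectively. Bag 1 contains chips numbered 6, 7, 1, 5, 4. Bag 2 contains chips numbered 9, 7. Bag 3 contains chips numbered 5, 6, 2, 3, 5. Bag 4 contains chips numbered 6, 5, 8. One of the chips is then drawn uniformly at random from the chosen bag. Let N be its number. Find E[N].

507/85

E[N | bag 1] = (6+7+1+5+4)/5 = 23/5.
E[N | bag 2] = (9+7)/2 = 8.
E[N | bag 3] = (5+6+2+3+5)/5 = 21/5.
E[N | bag 4] = (6+5+8)/3 = 19/3.
E[N] = (5/17)·(23/5) + (4/17)·(8) + (2/17)·(21/5) + (6/17)·(19/3) = 507/85.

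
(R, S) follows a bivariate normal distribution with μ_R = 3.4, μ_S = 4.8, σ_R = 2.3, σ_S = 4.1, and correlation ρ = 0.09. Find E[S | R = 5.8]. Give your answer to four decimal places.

E[S | R=x] = μ_S + ρ(σ_S/σ_R)(x − μ_R) for jointly normal variables.
E[S | R=5.8] = 4.8 + (0.09)·(4.1/2.3)·(5.8 − (3.4)) = 4.8 + (0.16043)·(2.4) = 5.1850.

5.1850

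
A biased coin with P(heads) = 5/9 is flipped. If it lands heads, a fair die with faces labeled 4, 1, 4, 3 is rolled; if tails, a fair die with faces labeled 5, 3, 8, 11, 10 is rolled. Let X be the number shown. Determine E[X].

223/45

E[X | heads] = (4+1+4+3)/4 = 3.
E[X | tails] = (5+3+8+11+10)/5 = 37/5.
E[X] = (5/9)·(3) + (4/9)·(37/5) = 223/45.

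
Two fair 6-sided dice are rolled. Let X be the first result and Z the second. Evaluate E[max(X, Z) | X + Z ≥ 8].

83/15

P(X + Z ≥ 8) = 5/12.
Summing max(X,Z)·P(x,y) over outcomes with X + Z ≥ 8 gives 83/36.
E[max(X, Z) | X + Z ≥ 8] = (83/36) / (5/12) = 83/15.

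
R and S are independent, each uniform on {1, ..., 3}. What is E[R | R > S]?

8/3

Outcomes with R > S: (2,1), (3,1), (3,2), each with probability 1/9.
E[R | R > S] = (2 + 3 + 3) / 3 = 8/3.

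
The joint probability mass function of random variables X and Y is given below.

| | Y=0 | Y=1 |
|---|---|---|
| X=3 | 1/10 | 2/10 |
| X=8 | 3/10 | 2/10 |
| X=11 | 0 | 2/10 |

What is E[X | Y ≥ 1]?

22/3

P(Y ≥ 1) = 3/5.
Σ X·P over the event = 3·(2/10) + 8·(2/10) + 11·(2/10) = 22/5.
E[X | Y ≥ 1] = (22/5) / (3/5) = 22/3.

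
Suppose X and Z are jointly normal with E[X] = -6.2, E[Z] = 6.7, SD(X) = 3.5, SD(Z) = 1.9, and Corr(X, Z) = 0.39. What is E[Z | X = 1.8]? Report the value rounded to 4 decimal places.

The regression of Z on X has slope ρ·σ_Z/σ_X and passes through (μ_X, μ_Z).
E[Z | X=1.8] = 6.7 + (0.39)·(1.9/3.5)·(1.8 − (-6.2)) = 6.7 + (0.21171)·(8) = 8.3937.

8.3937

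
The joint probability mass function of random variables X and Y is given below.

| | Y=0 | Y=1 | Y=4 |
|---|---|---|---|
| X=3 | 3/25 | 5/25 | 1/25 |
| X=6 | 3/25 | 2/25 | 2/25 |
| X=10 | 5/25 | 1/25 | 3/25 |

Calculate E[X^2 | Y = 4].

P(Y = 4) = 6/25.
Σ X^2·P over the event = 9·(1/25) + 36·(2/25) + 100·(3/25) = 381/25.
E[X^2 | Y = 4] = (381/25) / (6/25) = 127/2.

127/2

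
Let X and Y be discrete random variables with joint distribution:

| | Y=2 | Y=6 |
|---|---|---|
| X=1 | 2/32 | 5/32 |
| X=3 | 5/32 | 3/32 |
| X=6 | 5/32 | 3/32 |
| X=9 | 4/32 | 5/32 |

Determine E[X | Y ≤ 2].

P(Y ≤ 2) = 1/2.
Σ X·P over the event = 1·(2/32) + 3·(5/32) + 6·(5/32) + 9·(4/32) = 83/32.
E[X | Y ≤ 2] = (83/32) / (1/2) = 83/16.

83/16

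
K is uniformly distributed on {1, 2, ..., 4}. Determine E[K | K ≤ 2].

Given K ≤ 2, K is equally likely to be any of {1, 2}.
E[K | K ≤ 2] = (1 + 2) / 2 = 3/2.

3/2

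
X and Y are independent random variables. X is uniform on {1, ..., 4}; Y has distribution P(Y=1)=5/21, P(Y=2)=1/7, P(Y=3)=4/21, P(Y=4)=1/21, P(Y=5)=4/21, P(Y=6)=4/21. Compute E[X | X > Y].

P(X > Y) = 25/84.
Summing X·P(x,y) over outcomes with X > Y gives 41/42.
E[X | X > Y] = (41/42) / (25/84) = 82/25.

82/25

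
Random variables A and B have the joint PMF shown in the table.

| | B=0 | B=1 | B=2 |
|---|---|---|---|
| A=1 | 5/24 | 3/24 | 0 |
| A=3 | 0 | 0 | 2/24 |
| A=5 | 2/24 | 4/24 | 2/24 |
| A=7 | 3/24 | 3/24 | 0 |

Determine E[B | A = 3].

P(A = 3) = 1/12.
Σ B·P over the event = 2·(2/24) = 1/6.
E[B | A = 3] = (1/6) / (1/12) = 2.

2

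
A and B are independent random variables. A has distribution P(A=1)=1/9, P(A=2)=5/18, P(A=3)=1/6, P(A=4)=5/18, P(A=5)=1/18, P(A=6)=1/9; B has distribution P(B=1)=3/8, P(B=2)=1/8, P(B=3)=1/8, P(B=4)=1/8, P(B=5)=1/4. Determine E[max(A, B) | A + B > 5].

P(A + B > 5) = 5/9.
Summing max(A,B)·P(x,y) over outcomes with A + B > 5 gives 43/16.
E[max(A, B) | A + B > 5] = (43/16) / (5/9) = 387/80.

387/80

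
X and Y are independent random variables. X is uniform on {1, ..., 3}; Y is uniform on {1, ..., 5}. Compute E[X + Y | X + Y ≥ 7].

Outcomes with X + Y ≥ 7: (2,5), (3,4), (3,5), each with probability 1/15.
E[X + Y | X + Y ≥ 7] = (7 + 7 + 8) / 3 = 22/3.

22/3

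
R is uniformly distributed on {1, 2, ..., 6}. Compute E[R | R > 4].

11/2

Given R > 4, R is equally likely to be any of {5, 6}.
E[R | R > 4] = (5 + 6) / 2 = 11/2.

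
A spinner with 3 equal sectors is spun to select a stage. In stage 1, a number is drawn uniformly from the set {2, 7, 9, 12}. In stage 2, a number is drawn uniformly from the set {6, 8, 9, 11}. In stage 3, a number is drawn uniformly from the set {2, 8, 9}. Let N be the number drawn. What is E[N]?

E[N | stage 1] = (2+7+9+12)/4 = 15/2.
E[N | stage 2] = (6+8+9+11)/4 = 17/2.
E[N | stage 3] = (2+8+9)/3 = 19/3.
By the law of total expectation,
E[N] = (1/3)·(15/2) + (1/3)·(17/2) + (1/3)·(19/3) = 67/9.

67/9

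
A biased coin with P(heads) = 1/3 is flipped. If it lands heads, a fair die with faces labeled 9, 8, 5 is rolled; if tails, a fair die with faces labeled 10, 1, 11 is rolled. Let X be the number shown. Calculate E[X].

E[X | heads] = (9+8+5)/3 = 22/3.
E[X | tails] = (10+1+11)/3 = 22/3.
By the law of total expectation,
E[X] = (1/3)·(22/3) + (2/3)·(22/3) = 22/3.

22/3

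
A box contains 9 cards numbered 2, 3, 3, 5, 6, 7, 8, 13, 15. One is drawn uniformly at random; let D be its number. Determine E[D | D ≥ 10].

P(D ≥ 10) = 2/9.
Σ over the event: 13·1/9 + 15·1/9 = 28/9.
E[D | D ≥ 10] = (28/9) / (2/9) = 14.

14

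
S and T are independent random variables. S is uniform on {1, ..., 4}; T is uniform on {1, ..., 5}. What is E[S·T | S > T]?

P(S > T) = 3/10.
Summing ST·P(x,y) over outcomes with S > T gives 7/4.
E[S·T | S > T] = (7/4) / (3/10) = 35/6.

35/6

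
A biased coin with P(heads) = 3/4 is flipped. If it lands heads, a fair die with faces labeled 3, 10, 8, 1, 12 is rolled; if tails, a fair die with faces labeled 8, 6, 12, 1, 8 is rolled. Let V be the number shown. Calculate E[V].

E[V | heads] = (3+10+8+1+12)/5 = 34/5.
E[V | tails] = (8+6+12+1+8)/5 = 7.
By the law of total expectation,
E[V] = (3/4)·(34/5) + (1/4)·(7) = 137/20.

137/20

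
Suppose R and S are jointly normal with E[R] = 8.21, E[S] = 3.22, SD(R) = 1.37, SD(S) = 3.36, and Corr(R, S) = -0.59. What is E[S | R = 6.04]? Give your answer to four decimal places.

6.3600

E[S | R=x] = μ_S + ρ(σ_S/σ_R)(x − μ_R) for jointly normal variables.
E[S | R=6.04] = 3.22 + (-0.59)·(3.36/1.37)·(6.04 − (8.21)) = 3.22 + (-1.447)·(-2.17) = 6.3600.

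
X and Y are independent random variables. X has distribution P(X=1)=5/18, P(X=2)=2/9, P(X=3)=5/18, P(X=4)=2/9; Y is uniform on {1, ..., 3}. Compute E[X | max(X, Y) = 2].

P(max(X, Y) = 2) = 13/54.
Summing X·P(x,y) over outcomes with max(X, Y) = 2 gives 7/18.
E[X | max(X, Y) = 2] = (7/18) / (13/54) = 21/13.

21/13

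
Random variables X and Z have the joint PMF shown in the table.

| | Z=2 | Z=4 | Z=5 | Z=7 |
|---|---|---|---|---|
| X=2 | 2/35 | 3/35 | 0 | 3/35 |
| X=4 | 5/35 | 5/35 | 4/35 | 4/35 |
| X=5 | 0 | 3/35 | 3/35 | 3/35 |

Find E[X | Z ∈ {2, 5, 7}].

23/6

P(Z ∈ {2, 5, 7}) = 24/35.
Σ X·P over the event = 2·(2/35) + 2·(3/35) + 4·(5/35) + 4·(4/35) + 4·(4/35) + 5·(3/35) + 5·(3/35) = 92/35.
E[X | Z ∈ {2, 5, 7}] = (92/35) / (24/35) = 23/6.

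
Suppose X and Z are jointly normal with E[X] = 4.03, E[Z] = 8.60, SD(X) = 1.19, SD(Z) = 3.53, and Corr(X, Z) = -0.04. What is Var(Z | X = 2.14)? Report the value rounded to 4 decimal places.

The conditional variance in a bivariate normal is σ_Z²(1 − ρ²), independent of x.
Var(Z | X=2.14) = (3.53)²·(1 − (-0.04)²) = 12.4609·0.9984 = 12.4410.

12.4410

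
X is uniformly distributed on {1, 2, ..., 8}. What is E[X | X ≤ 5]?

3

Given X ≤ 5, X is equally likely to be any of {1, 2, 3, 4, 5}.
E[X | X ≤ 5] = (1 + 2 + 3 + 4 + 5) / 5 = 3.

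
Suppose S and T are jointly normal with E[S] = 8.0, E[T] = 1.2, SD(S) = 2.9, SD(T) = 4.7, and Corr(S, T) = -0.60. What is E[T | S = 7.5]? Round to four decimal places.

E[T | S=x] = μ_T + ρ(σ_T/σ_S)(x − μ_S) for jointly normal variables.
E[T | S=7.5] = 1.2 + (-0.60)·(4.7/2.9)·(7.5 − (8.0)) = 1.2 + (-0.97241)·(-0.5) = 1.6862.

1.6862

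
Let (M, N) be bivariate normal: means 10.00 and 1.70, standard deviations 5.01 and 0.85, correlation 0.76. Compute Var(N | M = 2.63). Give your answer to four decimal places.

Var(N | M=x) = (1 − ρ²)·σ_N².
Var(N | M=2.63) = (0.85)²·(1 − (0.76)²) = 0.7225·0.4224 = 0.3052.

0.3052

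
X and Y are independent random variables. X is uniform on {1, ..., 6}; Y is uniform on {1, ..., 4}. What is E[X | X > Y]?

32/7

P(X > Y) = 7/12.
Summing X·P(x,y) over outcomes with X > Y gives 8/3.
E[X | X > Y] = (8/3) / (7/12) = 32/7.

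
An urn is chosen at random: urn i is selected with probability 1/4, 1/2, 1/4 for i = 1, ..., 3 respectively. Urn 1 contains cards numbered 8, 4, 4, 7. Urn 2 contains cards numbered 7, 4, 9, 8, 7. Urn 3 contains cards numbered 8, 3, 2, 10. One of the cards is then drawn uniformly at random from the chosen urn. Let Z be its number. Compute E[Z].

51/8

E[Z | urn 1] = (8+4+4+7)/4 = 23/4.
E[Z | urn 2] = (7+4+9+8+7)/5 = 7.
E[Z | urn 3] = (8+3+2+10)/4 = 23/4.
By the law of total expectation,
E[Z] = (1/4)·(23/4) + (1/2)·(7) + (1/4)·(23/4) = 51/8.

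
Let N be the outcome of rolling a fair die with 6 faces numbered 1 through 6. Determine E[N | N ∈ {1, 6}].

P(N ∈ {1, 6}) = 1/3.
Σ over the event: 1·1/6 + 6·1/6 = 7/6.
E[N | N ∈ {1, 6}] = (7/6) / (1/3) = 7/2.

7/2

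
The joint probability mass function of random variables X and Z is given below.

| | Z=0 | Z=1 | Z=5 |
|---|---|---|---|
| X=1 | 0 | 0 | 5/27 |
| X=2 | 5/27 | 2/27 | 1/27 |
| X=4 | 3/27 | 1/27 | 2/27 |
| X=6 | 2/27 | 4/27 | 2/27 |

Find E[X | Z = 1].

P(Z = 1) = 7/27.
Summing X·P(X=x,Z=y) over the conditioning event gives 32/27.
E[X | Z = 1] = (32/27) / (7/27) = 32/7.

32/7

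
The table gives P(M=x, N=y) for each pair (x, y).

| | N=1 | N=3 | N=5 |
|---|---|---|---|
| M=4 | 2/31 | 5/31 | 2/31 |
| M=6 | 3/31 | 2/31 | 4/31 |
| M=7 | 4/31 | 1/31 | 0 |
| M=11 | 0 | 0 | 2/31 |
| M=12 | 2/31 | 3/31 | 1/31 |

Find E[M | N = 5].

22/3

P(N = 5) = 9/31.
Σ M·P over the event = 4·(2/31) + 6·(4/31) + 11·(2/31) + 12·(1/31) = 66/31.
E[M | N = 5] = (66/31) / (9/31) = 22/3.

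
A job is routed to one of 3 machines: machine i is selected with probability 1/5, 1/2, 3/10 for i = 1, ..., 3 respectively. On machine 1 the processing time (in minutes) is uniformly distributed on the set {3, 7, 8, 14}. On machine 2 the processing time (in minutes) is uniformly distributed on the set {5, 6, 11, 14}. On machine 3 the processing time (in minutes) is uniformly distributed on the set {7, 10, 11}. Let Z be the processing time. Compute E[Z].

E[Z | machine 1] = (3+7+8+14)/4 = 8.
E[Z | machine 2] = (5+6+11+14)/4 = 9.
E[Z | machine 3] = (7+10+11)/3 = 28/3.
E[Z] = (1/5)·(8) + (1/2)·(9) + (3/10)·(28/3) = 89/10.

89/10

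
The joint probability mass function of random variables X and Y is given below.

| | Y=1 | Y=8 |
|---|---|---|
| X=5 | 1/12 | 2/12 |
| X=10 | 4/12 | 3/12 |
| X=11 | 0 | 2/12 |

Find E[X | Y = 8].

P(Y = 8) = 7/12.
Σ X·P over the event = 5·(2/12) + 10·(3/12) + 11·(2/12) = 31/6.
E[X | Y = 8] = (31/6) / (7/12) = 62/7.

62/7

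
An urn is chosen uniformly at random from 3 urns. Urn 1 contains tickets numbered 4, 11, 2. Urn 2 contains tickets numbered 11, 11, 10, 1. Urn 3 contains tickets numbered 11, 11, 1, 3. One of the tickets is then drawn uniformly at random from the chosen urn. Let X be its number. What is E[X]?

E[X | urn 1] = (4+11+2)/3 = 17/3.
E[X | urn 2] = (11+11+10+1)/4 = 33/4.
E[X | urn 3] = (11+11+1+3)/4 = 13/2.
By the law of total expectation,
E[X] = (1/3)·(17/3) + (1/3)·(33/4) + (1/3)·(13/2) = 245/36.

245/36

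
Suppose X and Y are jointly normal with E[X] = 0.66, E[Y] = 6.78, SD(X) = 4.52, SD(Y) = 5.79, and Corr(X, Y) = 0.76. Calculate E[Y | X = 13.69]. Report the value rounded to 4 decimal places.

The regression of Y on X has slope ρ·σ_Y/σ_X and passes through (μ_X, μ_Y).
E[Y | X=13.69] = 6.78 + (0.76)·(5.79/4.52)·(13.69 − (0.66)) = 6.78 + (0.97354)·(13.03) = 19.4652.

19.4652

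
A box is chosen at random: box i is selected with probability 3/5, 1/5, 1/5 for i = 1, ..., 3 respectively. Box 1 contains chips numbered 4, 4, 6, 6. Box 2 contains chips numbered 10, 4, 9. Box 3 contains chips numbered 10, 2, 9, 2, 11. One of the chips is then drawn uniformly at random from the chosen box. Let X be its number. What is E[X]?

442/75

E[X | box 1] = (4+4+6+6)/4 = 5.
E[X | box 2] = (10+4+9)/3 = 23/3.
E[X | box 3] = (10+2+9+2+11)/5 = 34/5.
By the law of total expectation,
E[X] = (3/5)·(5) + (1/5)·(23/3) + (1/5)·(34/5) = 442/75.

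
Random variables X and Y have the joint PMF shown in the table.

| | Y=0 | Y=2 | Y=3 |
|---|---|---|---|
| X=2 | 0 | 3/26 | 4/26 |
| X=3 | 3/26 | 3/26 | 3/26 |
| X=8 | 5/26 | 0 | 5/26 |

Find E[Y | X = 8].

3/2

P(X = 8) = 5/13.
Summing Y·P(X=x,Y=y) over the conditioning event gives 15/26.
E[Y | X = 8] = (15/26) / (5/13) = 3/2.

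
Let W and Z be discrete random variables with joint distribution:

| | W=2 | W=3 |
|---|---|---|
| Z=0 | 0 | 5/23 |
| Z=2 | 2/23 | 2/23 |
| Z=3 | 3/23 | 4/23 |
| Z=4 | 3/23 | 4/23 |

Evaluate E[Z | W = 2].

P(W = 2) = 8/23.
Σ Z·P over the event = 2·(2/23) + 3·(3/23) + 4·(3/23) = 25/23.
E[Z | W = 2] = (25/23) / (8/23) = 25/8.

25/8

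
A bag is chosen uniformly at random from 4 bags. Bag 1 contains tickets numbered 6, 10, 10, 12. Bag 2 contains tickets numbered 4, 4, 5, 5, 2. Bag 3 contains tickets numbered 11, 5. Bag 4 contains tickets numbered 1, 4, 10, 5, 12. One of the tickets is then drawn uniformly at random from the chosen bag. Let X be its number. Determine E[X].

E[X | bag 1] = (6+10+10+12)/4 = 19/2.
E[X | bag 2] = (4+4+5+5+2)/5 = 4.
E[X | bag 3] = (11+5)/2 = 8.
E[X | bag 4] = (1+4+10+5+12)/5 = 32/5.
By the law of total expectation,
E[X] = (1/4)·(19/2) + (1/4)·(4) + (1/4)·(8) + (1/4)·(32/5) = 279/40.

279/40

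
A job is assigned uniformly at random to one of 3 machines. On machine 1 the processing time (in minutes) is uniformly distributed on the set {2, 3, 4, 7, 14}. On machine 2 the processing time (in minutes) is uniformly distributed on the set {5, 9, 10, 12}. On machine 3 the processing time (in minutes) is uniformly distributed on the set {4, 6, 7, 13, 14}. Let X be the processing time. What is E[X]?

119/15

E[X | machine 1] = (2+3+4+7+14)/5 = 6.
E[X | machine 2] = (5+9+10+12)/4 = 9.
E[X | machine 3] = (4+6+7+13+14)/5 = 44/5.
E[X] = (1/3)·(6) + (1/3)·(9) + (1/3)·(44/5) = 119/15.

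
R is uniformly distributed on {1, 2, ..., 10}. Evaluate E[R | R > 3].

Given R > 3, R is equally likely to be any of {4, 5, 6, 7, 8, 9, 10}.
E[R | R > 3] = (4 + 5 + 6 + 7 + 8 + 9 + 10) / 7 = 7.

7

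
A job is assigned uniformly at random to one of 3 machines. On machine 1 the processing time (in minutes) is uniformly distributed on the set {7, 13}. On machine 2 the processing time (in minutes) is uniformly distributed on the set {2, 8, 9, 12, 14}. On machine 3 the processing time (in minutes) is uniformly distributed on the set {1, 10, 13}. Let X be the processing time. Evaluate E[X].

E[X | machine 1] = (7+13)/2 = 10.
E[X | machine 2] = (2+8+9+12+14)/5 = 9.
E[X | machine 3] = (1+10+13)/3 = 8.
By the law of total expectation,
E[X] = (1/3)·(10) + (1/3)·(9) + (1/3)·(8) = 9.

9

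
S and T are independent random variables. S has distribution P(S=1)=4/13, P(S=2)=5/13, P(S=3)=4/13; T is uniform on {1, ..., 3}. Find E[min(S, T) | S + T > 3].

24/13

P(S + T > 3) = 2/3.
Summing min(S,T)·P(x,y) over outcomes with S + T > 3 gives 16/13.
E[min(S, T) | S + T > 3] = (16/13) / (2/3) = 24/13.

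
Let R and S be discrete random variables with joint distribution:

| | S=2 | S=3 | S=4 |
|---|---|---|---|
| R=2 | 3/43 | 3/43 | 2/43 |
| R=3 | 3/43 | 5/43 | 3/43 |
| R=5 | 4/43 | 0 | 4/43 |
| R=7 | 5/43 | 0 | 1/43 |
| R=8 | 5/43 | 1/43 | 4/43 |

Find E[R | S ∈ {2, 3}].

139/29

P(S ∈ {2, 3}) = 29/43.
Σ R·P over the event = 2·(3/43) + 2·(3/43) + 3·(3/43) + 3·(5/43) + 5·(4/43) + 7·(5/43) + 8·(5/43) + 8·(1/43) = 139/43.
E[R | S ∈ {2, 3}] = (139/43) / (29/43) = 139/29.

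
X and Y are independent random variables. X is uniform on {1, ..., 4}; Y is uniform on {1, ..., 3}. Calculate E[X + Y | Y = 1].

Outcomes with Y = 1: (1,1), (2,1), (3,1), (4,1), each with probability 1/12.
E[X + Y | Y = 1] = (2 + 3 + 4 + 5) / 4 = 7/2.

7/2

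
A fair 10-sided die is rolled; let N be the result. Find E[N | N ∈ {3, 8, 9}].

20/3

P(N ∈ {3, 8, 9}) = 3/10.
Σ over the event: 3·1/10 + 8·1/10 + 9·1/10 = 2.
E[N | N ∈ {3, 8, 9}] = (2) / (3/10) = 20/3.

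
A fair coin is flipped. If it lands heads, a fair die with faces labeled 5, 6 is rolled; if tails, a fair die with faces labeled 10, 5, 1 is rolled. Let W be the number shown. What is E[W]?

65/12

E[W | heads] = (5+6)/2 = 11/2.
E[W | tails] = (10+5+1)/3 = 16/3.
E[W] = (1/2)·(11/2) + (1/2)·(16/3) = 65/12.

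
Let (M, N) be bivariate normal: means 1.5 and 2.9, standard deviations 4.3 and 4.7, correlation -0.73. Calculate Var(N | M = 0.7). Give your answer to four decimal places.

10.3182

Var(N | M=x) = (1 − ρ²)·σ_N².
Var(N | M=0.7) = (4.7)²·(1 − (-0.73)²) = 22.09·0.4671 = 10.3182.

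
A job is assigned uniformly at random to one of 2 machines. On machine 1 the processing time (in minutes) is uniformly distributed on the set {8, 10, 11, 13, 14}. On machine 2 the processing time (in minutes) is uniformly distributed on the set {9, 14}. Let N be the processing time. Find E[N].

227/20

E[N | machine 1] = (8+10+11+13+14)/5 = 56/5.
E[N | machine 2] = (9+14)/2 = 23/2.
By the law of total expectation,
E[N] = (1/2)·(56/5) + (1/2)·(23/2) = 227/20.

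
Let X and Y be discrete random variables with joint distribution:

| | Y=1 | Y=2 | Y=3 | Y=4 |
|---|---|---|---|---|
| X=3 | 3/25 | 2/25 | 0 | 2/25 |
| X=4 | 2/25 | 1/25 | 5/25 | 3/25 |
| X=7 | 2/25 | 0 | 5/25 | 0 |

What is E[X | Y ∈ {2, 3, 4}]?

P(Y ∈ {2, 3, 4}) = 18/25.
Σ X·P over the event = 3·(2/25) + 3·(2/25) + 4·(1/25) + 4·(5/25) + 4·(3/25) + 7·(5/25) = 83/25.
E[X | Y ∈ {2, 3, 4}] = (83/25) / (18/25) = 83/18.

83/18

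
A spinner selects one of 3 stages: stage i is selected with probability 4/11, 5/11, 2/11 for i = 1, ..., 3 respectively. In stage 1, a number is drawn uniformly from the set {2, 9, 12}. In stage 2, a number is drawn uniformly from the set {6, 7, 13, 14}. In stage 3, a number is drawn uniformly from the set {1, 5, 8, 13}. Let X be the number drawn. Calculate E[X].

565/66

E[X | stage 1] = (2+9+12)/3 = 23/3.
E[X | stage 2] = (6+7+13+14)/4 = 10.
E[X | stage 3] = (1+5+8+13)/4 = 27/4.
By the law of total expectation,
E[X] = (4/11)·(23/3) + (5/11)·(10) + (2/11)·(27/4) = 565/66.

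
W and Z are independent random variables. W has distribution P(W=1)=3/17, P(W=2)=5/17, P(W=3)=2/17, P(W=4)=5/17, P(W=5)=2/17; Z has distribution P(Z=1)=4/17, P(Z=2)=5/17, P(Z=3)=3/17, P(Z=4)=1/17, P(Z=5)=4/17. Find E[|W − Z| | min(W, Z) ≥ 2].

121/91

P(min(W, Z) ≥ 2) = 182/289.
Summing |W−Z|·P(x,y) over outcomes with min(W, Z) ≥ 2 gives 242/289.
E[|W − Z| | min(W, Z) ≥ 2] = (242/289) / (182/289) = 121/91.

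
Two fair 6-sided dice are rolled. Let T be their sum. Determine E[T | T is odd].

P(T is odd) = 1/2.
Σ over the event: 3·1/18 + 5·1/9 + 7·1/6 + 9·1/9 + 11·1/18 = 7/2.
E[T | T is odd] = (7/2) / (1/2) = 7.

7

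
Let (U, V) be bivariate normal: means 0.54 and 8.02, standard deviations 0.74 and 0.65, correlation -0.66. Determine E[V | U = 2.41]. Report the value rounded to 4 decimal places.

6.9359

The regression of V on U has slope ρ·σ_V/σ_U and passes through (μ_U, μ_V).
E[V | U=2.41] = 8.02 + (-0.66)·(0.65/0.74)·(2.41 − (0.54)) = 8.02 + (-0.57973)·(1.87) = 6.9359.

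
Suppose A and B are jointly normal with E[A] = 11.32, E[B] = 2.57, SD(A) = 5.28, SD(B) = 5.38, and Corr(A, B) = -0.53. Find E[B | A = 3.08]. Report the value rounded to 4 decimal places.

The regression of B on A has slope ρ·σ_B/σ_A and passes through (μ_A, μ_B).
E[B | A=3.08] = 2.57 + (-0.53)·(5.38/5.28)·(3.08 − (11.32)) = 2.57 + (-0.54004)·(-8.24) = 7.0199.

7.0199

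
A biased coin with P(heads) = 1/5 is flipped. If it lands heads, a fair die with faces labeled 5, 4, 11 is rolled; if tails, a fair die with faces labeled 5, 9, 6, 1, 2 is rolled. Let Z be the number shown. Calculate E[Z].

E[Z | heads] = (5+4+11)/3 = 20/3.
E[Z | tails] = (5+9+6+1+2)/5 = 23/5.
E[Z] = (1/5)·(20/3) + (4/5)·(23/5) = 376/75.

376/75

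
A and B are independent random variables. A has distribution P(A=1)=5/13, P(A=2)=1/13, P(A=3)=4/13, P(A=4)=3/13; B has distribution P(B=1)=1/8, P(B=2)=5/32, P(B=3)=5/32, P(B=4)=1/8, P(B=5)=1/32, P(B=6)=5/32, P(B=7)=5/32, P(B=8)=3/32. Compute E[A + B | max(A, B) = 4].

587/94

P(max(A, B) = 4) = 47/208.
Summing (A+B)·P(x,y) over outcomes with max(A, B) = 4 gives 587/416.
E[A + B | max(A, B) = 4] = (587/416) / (47/208) = 587/94.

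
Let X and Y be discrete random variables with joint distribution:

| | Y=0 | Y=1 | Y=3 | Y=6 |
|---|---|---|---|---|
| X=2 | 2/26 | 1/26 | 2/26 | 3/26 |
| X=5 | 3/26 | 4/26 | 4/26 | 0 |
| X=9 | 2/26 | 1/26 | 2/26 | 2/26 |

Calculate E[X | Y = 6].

P(Y = 6) = 5/26.
Summing X·P(X=x,Y=y) over the conditioning event gives 12/13.
E[X | Y = 6] = (12/13) / (5/26) = 24/5.

24/5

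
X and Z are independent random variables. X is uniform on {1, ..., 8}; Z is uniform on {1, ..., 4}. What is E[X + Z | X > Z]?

P(X > Z) = 11/16.
Summing (X+Z)·P(x,y) over outcomes with X > Z gives 87/16.
E[X + Z | X > Z] = (87/16) / (11/16) = 87/11.

87/11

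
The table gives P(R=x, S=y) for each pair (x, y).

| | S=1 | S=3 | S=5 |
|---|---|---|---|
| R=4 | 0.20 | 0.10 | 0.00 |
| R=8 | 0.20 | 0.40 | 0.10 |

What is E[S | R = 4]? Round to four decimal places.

1.6667

P(R = 4) = 0.30.
Σ S·P over the event = 1·(0.20) + 3·(0.10) = 0.50.
E[S | R = 4] = (0.50) / (0.30) = 1.6667.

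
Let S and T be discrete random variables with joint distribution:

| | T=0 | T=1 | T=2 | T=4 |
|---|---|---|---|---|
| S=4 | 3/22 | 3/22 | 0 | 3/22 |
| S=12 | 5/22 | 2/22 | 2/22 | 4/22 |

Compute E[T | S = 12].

22/13

P(S = 12) = 13/22.
Σ T·P over the event = 0·(5/22) + 1·(2/22) + 2·(2/22) + 4·(4/22) = 1.
E[T | S = 12] = (1) / (13/22) = 22/13.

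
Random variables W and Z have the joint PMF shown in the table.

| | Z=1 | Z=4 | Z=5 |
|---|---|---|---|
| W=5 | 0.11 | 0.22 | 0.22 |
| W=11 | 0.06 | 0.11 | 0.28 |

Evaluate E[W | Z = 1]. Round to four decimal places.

P(Z = 1) = 0.17.
Σ W·P over the event = 5·(0.11) + 11·(0.06) = 1.21.
E[W | Z = 1] = (1.21) / (0.17) = 7.1176.

7.1176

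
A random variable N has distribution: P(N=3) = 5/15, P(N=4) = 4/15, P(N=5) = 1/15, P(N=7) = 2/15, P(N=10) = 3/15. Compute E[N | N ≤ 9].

25/6

P(N ≤ 9) = 4/5.
Σ over the event: 3·1/3 + 4·4/15 + 5·1/15 + 7·2/15 = 10/3.
E[N | N ≤ 9] = (10/3) / (4/5) = 25/6.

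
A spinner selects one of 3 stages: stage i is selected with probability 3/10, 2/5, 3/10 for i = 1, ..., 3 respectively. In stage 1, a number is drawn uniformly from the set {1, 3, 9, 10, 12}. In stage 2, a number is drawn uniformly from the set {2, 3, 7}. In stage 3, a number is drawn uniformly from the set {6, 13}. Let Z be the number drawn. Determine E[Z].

E[Z | stage 1] = (1+3+9+10+12)/5 = 7.
E[Z | stage 2] = (2+3+7)/3 = 4.
E[Z | stage 3] = (6+13)/2 = 19/2.
By the law of total expectation,
E[Z] = (3/10)·(7) + (2/5)·(4) + (3/10)·(19/2) = 131/20.

131/20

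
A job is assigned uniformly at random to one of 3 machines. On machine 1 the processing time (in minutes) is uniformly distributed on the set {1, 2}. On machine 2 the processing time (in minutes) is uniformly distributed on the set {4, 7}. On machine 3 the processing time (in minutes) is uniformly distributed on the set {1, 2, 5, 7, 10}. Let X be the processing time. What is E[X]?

4

E[X | machine 1] = (1+2)/2 = 3/2.
E[X | machine 2] = (4+7)/2 = 11/2.
E[X | machine 3] = (1+2+5+7+10)/5 = 5.
By the law of total expectation,
E[X] = (1/3)·(3/2) + (1/3)·(11/2) + (1/3)·(5) = 4.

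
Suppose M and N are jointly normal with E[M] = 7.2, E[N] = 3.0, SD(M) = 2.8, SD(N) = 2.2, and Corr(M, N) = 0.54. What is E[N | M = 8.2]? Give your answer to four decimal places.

E[N | M=x] = μ_N + ρ(σ_N/σ_M)(x − μ_M) for jointly normal variables.
E[N | M=8.2] = 3.0 + (0.54)·(2.2/2.8)·(8.2 − (7.2)) = 3.0 + (0.42429)·(1) = 3.4243.

3.4243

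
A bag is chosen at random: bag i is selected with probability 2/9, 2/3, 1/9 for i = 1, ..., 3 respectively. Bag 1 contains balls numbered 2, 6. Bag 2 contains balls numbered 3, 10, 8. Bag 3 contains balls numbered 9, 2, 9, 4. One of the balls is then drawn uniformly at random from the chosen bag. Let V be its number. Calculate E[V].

56/9

E[V | bag 1] = (2+6)/2 = 4.
E[V | bag 2] = (3+10+8)/3 = 7.
E[V | bag 3] = (9+2+9+4)/4 = 6.
E[V] = (2/9)·(4) + (2/3)·(7) + (1/9)·(6) = 56/9.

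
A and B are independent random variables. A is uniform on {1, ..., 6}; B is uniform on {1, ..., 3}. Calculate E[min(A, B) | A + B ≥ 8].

Outcomes with A + B ≥ 8: (5,3), (6,2), (6,3), each with probability 1/18.
E[min(A, B) | A + B ≥ 8] = (3 + 2 + 3) / 3 = 8/3.

8/3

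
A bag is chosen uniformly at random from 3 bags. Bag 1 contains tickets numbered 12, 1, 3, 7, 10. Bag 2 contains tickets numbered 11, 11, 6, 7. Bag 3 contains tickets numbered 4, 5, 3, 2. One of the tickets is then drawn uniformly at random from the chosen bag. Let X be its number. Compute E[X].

377/60

E[X | bag 1] = (12+1+3+7+10)/5 = 33/5.
E[X | bag 2] = (11+11+6+7)/4 = 35/4.
E[X | bag 3] = (4+5+3+2)/4 = 7/2.
By the law of total expectation,
E[X] = (1/3)·(33/5) + (1/3)·(35/4) + (1/3)·(7/2) = 377/60.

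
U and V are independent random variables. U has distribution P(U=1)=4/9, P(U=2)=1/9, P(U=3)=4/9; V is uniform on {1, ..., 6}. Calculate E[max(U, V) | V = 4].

P(V = 4) = 1/6.
Summing max(U,V)·P(x,y) over outcomes with V = 4 gives 2/3.
E[max(U, V) | V = 4] = (2/3) / (1/6) = 4.

4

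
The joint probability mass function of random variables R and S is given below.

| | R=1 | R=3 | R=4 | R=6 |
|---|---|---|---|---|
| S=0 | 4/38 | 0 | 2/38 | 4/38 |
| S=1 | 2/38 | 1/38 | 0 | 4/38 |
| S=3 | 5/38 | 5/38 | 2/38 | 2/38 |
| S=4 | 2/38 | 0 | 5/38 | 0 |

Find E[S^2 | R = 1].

79/13

P(R = 1) = 13/38.
Summing S^2·P(R=x,S=y) over the conditioning event gives 79/38.
E[S^2 | R = 1] = (79/38) / (13/38) = 79/13.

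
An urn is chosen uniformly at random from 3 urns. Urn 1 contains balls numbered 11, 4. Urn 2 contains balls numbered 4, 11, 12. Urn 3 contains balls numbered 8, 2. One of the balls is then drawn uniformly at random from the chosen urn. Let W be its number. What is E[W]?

E[W | urn 1] = (11+4)/2 = 15/2.
E[W | urn 2] = (4+11+12)/3 = 9.
E[W | urn 3] = (8+2)/2 = 5.
E[W] = (1/3)·(15/2) + (1/3)·(9) + (1/3)·(5) = 43/6.

43/6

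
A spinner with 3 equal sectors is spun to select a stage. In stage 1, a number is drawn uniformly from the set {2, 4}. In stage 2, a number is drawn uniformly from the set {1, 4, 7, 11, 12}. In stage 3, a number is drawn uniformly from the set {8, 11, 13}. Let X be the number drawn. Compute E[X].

62/9

E[X | stage 1] = (2+4)/2 = 3.
E[X | stage 2] = (1+4+7+11+12)/5 = 7.
E[X | stage 3] = (8+11+13)/3 = 32/3.
E[X] = (1/3)·(3) + (1/3)·(7) + (1/3)·(32/3) = 62/9.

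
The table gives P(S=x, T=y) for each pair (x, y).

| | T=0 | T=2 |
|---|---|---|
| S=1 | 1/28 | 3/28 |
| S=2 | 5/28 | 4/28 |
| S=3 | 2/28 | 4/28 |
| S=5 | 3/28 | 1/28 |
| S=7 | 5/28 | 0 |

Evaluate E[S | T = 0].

P(T = 0) = 4/7.
Σ S·P over the event = 1·(1/28) + 2·(5/28) + 3·(2/28) + 5·(3/28) + 7·(5/28) = 67/28.
E[S | T = 0] = (67/28) / (4/7) = 67/16.

67/16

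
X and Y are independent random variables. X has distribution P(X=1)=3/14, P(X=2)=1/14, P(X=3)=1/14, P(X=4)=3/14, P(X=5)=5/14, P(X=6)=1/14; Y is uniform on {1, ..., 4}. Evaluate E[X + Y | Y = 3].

93/14

P(Y = 3) = 1/4.
Summing (X+Y)·P(x,y) over outcomes with Y = 3 gives 93/56.
E[X + Y | Y = 3] = (93/56) / (1/4) = 93/14.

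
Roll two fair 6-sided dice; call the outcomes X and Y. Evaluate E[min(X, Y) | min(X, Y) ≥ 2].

P(min(X, Y) ≥ 2) = 25/36.
Summing min(X,Y)·P(x,y) over outcomes with min(X, Y) ≥ 2 gives 20/9.
E[min(X, Y) | min(X, Y) ≥ 2] = (20/9) / (25/36) = 16/5.

16/5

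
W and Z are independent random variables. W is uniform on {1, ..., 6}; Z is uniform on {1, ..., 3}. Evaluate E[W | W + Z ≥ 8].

17/3

Outcomes with W + Z ≥ 8: (5,3), (6,2), (6,3), each with probability 1/18.
E[W | W + Z ≥ 8] = (5 + 6 + 6) / 3 = 17/3.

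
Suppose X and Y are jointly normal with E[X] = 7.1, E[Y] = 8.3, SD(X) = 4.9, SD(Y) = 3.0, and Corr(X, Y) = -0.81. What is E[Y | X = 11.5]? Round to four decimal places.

6.1180

E[Y | X=x] = μ_Y + ρ(σ_Y/σ_X)(x − μ_X) for jointly normal variables.
E[Y | X=11.5] = 8.3 + (-0.81)·(3.0/4.9)·(11.5 − (7.1)) = 8.3 + (-0.49592)·(4.4) = 6.1180.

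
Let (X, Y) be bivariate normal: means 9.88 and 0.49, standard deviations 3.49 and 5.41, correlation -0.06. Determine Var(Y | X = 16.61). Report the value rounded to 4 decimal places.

Var(Y | X=x) = (1 − ρ²)·σ_Y².
Var(Y | X=16.61) = (5.41)²·(1 − (-0.06)²) = 29.2681·0.9964 = 29.1627.

29.1627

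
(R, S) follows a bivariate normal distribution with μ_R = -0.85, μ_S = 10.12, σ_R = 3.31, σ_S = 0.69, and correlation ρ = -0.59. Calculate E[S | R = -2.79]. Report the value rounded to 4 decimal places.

For a bivariate normal, E[S | R=x] = μ_S + ρ·(σ_S/σ_R)·(x − μ_R).
E[S | R=-2.79] = 10.12 + (-0.59)·(0.69/3.31)·(-2.79 − (-0.85)) = 10.12 + (-0.12299)·(-1.94) = 10.3586.

10.3586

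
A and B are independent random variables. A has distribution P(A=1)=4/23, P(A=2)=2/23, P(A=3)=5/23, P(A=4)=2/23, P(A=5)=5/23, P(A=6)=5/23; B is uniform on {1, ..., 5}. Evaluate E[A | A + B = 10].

11/2

P(A + B = 10) = 2/23.
Summing A·P(x,y) over outcomes with A + B = 10 gives 11/23.
E[A | A + B = 10] = (11/23) / (2/23) = 11/2.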